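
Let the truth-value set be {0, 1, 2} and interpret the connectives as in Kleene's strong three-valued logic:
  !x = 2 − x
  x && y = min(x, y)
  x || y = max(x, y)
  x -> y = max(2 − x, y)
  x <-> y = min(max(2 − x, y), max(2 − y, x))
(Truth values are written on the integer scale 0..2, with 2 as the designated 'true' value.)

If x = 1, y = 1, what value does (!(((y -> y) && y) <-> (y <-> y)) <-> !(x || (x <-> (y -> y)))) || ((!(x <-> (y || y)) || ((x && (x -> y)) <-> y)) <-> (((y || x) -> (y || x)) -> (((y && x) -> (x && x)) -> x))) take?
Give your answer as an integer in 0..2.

1

y -> y = 1 -> 1 = 1
(y -> y) && y = 1 && 1 = 1
y <-> y = 1 <-> 1 = 1
((y -> y) && y) <-> (y <-> y) = 1 <-> 1 = 1
!(((y -> y) && y) <-> (y <-> y)) = !1 = 1
y -> y = 1 -> 1 = 1
x <-> (y -> y) = 1 <-> 1 = 1
x || (x <-> (y -> y)) = 1 || 1 = 1
!(x || (x <-> (y -> y))) = !1 = 1
!(((y -> y) && y) <-> (y <-> y)) <-> !(x || (x <-> (y -> y))) = 1 <-> 1 = 1
y || y = 1 || 1 = 1
x <-> (y || y) = 1 <-> 1 = 1
!(x <-> (y || y)) = !1 = 1
x -> y = 1 -> 1 = 1
x && (x -> y) = 1 && 1 = 1
(x && (x -> y)) <-> y = 1 <-> 1 = 1
!(x <-> (y || y)) || ((x && (x -> y)) <-> y) = 1 || 1 = 1
y || x = 1 || 1 = 1
y || x = 1 || 1 = 1
(y || x) -> (y || x) = 1 -> 1 = 1
y && x = 1 && 1 = 1
x && x = 1 && 1 = 1
(y && x) -> (x && x) = 1 -> 1 = 1
((y && x) -> (x && x)) -> x = 1 -> 1 = 1
((y || x) -> (y || x)) -> (((y && x) -> (x && x)) -> x) = 1 -> 1 = 1
(!(x <-> (y || y)) || ((x && (x -> y)) <-> y)) <-> (((y || x) -> (y || x)) -> (((y && x) -> (x && x)) -> x)) = 1 <-> 1 = 1
(!(((y -> y) && y) <-> (y <-> y)) <-> !(x || (x <-> (y -> y)))) || ((!(x <-> (y || y)) || ((x && (x -> y)) <-> y)) <-> (((y || x) -> (y || x)) -> (((y && x) -> (x && x)) -> x))) = 1 || 1 = 1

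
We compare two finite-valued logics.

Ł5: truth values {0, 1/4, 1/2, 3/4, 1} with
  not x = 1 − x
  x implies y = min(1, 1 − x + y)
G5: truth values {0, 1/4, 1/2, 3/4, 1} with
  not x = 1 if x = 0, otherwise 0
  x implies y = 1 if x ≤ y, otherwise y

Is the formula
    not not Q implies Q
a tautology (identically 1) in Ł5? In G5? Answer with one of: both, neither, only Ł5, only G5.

only Ł5

In Ł5: every assignment gives 1 — tautology.
In G5: at Q = 1/4 the value is 1/4 — not a tautology.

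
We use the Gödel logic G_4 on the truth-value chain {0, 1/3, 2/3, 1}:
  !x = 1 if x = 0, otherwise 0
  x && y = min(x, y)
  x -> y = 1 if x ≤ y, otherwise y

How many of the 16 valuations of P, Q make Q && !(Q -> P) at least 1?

1

P = 0, Q = 0 ↦ 0  <
P = 0, Q = 1/3 ↦ 1/3  <
P = 0, Q = 2/3 ↦ 2/3  <
P = 0, Q = 1 ↦ 1  ≥
P = 1/3, Q = 0 ↦ 0  <
P = 1/3, Q = 1/3 ↦ 0  <
P = 1/3, Q = 2/3 ↦ 0  <
P = 1/3, Q = 1 ↦ 0  <
P = 2/3, Q = 0 ↦ 0  <
P = 2/3, Q = 1/3 ↦ 0  <
P = 2/3, Q = 2/3 ↦ 0  <
P = 2/3, Q = 1 ↦ 0  <
P = 1, Q = 0 ↦ 0  <
P = 1, Q = 1/3 ↦ 0  <
P = 1, Q = 2/3 ↦ 0  <
P = 1, Q = 1 ↦ 0  <
So 1 of the 16 assignments meets the threshold.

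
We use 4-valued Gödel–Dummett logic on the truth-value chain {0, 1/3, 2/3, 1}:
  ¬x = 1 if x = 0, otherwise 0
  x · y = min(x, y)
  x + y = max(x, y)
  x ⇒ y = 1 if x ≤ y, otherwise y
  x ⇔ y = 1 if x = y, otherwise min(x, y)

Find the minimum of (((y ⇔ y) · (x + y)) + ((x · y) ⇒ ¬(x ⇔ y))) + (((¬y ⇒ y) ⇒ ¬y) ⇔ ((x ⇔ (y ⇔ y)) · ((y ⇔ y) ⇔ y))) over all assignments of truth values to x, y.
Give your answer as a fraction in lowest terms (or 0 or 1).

1/3

Take x = 1/3, y = 1/3:
y ⇔ y = 1/3 ⇔ 1/3 = 1
x + y = 1/3 + 1/3 = 1/3
(y ⇔ y) · (x + y) = 1 · 1/3 = 1/3
x · y = 1/3 · 1/3 = 1/3
x ⇔ y = 1/3 ⇔ 1/3 = 1
¬(x ⇔ y) = ¬1 = 0
(x · y) ⇒ ¬(x ⇔ y) = 1/3 ⇒ 0 = 0
((y ⇔ y) · (x + y)) + ((x · y) ⇒ ¬(x ⇔ y)) = 1/3 + 0 = 1/3
¬y = ¬1/3 = 0
¬y ⇒ y = 0 ⇒ 1/3 = 1
¬y = ¬1/3 = 0
(¬y ⇒ y) ⇒ ¬y = 1 ⇒ 0 = 0
y ⇔ y = 1/3 ⇔ 1/3 = 1
x ⇔ (y ⇔ y) = 1/3 ⇔ 1 = 1/3
y ⇔ y = 1/3 ⇔ 1/3 = 1
(y ⇔ y) ⇔ y = 1 ⇔ 1/3 = 1/3
(x ⇔ (y ⇔ y)) · ((y ⇔ y) ⇔ y) = 1/3 · 1/3 = 1/3
((¬y ⇒ y) ⇒ ¬y) ⇔ ((x ⇔ (y ⇔ y)) · ((y ⇔ y) ⇔ y)) = 0 ⇔ 1/3 = 0
(((y ⇔ y) · (x + y)) + ((x · y) ⇒ ¬(x ⇔ y))) + (((¬y ⇒ y) ⇒ ¬y) ⇔ ((x ⇔ (y ⇔ y)) · ((y ⇔ y) ⇔ y))) = 1/3 + 0 = 1/3
No assignment yields a value below 1/3, so this is the minimum.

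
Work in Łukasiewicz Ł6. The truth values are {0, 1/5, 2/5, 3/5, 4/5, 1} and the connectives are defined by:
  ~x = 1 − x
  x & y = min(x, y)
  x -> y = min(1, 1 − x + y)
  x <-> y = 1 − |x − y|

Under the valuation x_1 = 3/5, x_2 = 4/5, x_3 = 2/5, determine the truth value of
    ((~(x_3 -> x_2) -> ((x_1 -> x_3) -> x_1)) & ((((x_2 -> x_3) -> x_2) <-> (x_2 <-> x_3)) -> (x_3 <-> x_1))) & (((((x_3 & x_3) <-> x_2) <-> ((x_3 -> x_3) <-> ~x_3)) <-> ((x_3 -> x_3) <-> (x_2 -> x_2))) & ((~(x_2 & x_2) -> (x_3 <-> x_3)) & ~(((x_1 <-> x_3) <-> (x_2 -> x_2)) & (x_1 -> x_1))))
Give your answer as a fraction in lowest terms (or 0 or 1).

x_3 -> x_2 = 2/5 -> 4/5 = 1
~(x_3 -> x_2) = ~1 = 0
x_1 -> x_3 = 3/5 -> 2/5 = 4/5
(x_1 -> x_3) -> x_1 = 4/5 -> 3/5 = 4/5
~(x_3 -> x_2) -> ((x_1 -> x_3) -> x_1) = 0 -> 4/5 = 1
x_2 -> x_3 = 4/5 -> 2/5 = 3/5
(x_2 -> x_3) -> x_2 = 3/5 -> 4/5 = 1
x_2 <-> x_3 = 4/5 <-> 2/5 = 3/5
((x_2 -> x_3) -> x_2) <-> (x_2 <-> x_3) = 1 <-> 3/5 = 3/5
x_3 <-> x_1 = 2/5 <-> 3/5 = 4/5
(((x_2 -> x_3) -> x_2) <-> (x_2 <-> x_3)) -> (x_3 <-> x_1) = 3/5 -> 4/5 = 1
(~(x_3 -> x_2) -> ((x_1 -> x_3) -> x_1)) & ((((x_2 -> x_3) -> x_2) <-> (x_2 <-> x_3)) -> (x_3 <-> x_1)) = 1 & 1 = 1
x_3 & x_3 = 2/5 & 2/5 = 2/5
(x_3 & x_3) <-> x_2 = 2/5 <-> 4/5 = 3/5
x_3 -> x_3 = 2/5 -> 2/5 = 1
~x_3 = ~2/5 = 3/5
(x_3 -> x_3) <-> ~x_3 = 1 <-> 3/5 = 3/5
((x_3 & x_3) <-> x_2) <-> ((x_3 -> x_3) <-> ~x_3) = 3/5 <-> 3/5 = 1
x_3 -> x_3 = 2/5 -> 2/5 = 1
x_2 -> x_2 = 4/5 -> 4/5 = 1
(x_3 -> x_3) <-> (x_2 -> x_2) = 1 <-> 1 = 1
(((x_3 & x_3) <-> x_2) <-> ((x_3 -> x_3) <-> ~x_3)) <-> ((x_3 -> x_3) <-> (x_2 -> x_2)) = 1 <-> 1 = 1
x_2 & x_2 = 4/5 & 4/5 = 4/5
~(x_2 & x_2) = ~4/5 = 1/5
x_3 <-> x_3 = 2/5 <-> 2/5 = 1
~(x_2 & x_2) -> (x_3 <-> x_3) = 1/5 -> 1 = 1
x_1 <-> x_3 = 3/5 <-> 2/5 = 4/5
x_2 -> x_2 = 4/5 -> 4/5 = 1
(x_1 <-> x_3) <-> (x_2 -> x_2) = 4/5 <-> 1 = 4/5
x_1 -> x_1 = 3/5 -> 3/5 = 1
((x_1 <-> x_3) <-> (x_2 -> x_2)) & (x_1 -> x_1) = 4/5 & 1 = 4/5
~(((x_1 <-> x_3) <-> (x_2 -> x_2)) & (x_1 -> x_1)) = ~4/5 = 1/5
(~(x_2 & x_2) -> (x_3 <-> x_3)) & ~(((x_1 <-> x_3) <-> (x_2 -> x_2)) & (x_1 -> x_1)) = 1 & 1/5 = 1/5
((((x_3 & x_3) <-> x_2) <-> ((x_3 -> x_3) <-> ~x_3)) <-> ((x_3 -> x_3) <-> (x_2 -> x_2))) & ((~(x_2 & x_2) -> (x_3 <-> x_3)) & ~(((x_1 <-> x_3) <-> (x_2 -> x_2)) & (x_1 -> x_1))) = 1 & 1/5 = 1/5
((~(x_3 -> x_2) -> ((x_1 -> x_3) -> x_1)) & ((((x_2 -> x_3) -> x_2) <-> (x_2 <-> x_3)) -> (x_3 <-> x_1))) & (((((x_3 & x_3) <-> x_2) <-> ((x_3 -> x_3) <-> ~x_3)) <-> ((x_3 -> x_3) <-> (x_2 -> x_2))) & ((~(x_2 & x_2) -> (x_3 <-> x_3)) & ~(((x_1 <-> x_3) <-> (x_2 -> x_2)) & (x_1 -> x_1)))) = 1 & 1/5 = 1/5

1/5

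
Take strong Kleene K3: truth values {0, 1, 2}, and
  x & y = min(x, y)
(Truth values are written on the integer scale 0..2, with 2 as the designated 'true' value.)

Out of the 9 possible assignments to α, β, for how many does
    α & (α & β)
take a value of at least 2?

α = 0, β = 0 ↦ 0  <
α = 0, β = 1 ↦ 0  <
α = 0, β = 2 ↦ 0  <
α = 1, β = 0 ↦ 0  <
α = 1, β = 1 ↦ 1  <
α = 1, β = 2 ↦ 1  <
α = 2, β = 0 ↦ 0  <
α = 2, β = 1 ↦ 1  <
α = 2, β = 2 ↦ 2  ≥
So 1 of the 9 assignments meets the threshold.

1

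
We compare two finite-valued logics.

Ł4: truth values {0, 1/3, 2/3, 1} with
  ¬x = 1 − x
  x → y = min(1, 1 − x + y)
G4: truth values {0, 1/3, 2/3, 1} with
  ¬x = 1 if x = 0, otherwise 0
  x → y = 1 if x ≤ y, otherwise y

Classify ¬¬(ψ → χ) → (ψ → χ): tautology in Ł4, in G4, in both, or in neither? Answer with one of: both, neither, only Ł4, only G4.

only Ł4

In Ł4: every assignment gives 1 — tautology.
In G4: at ψ = 2/3, χ = 1/3 the value is 1/3 — not a tautology.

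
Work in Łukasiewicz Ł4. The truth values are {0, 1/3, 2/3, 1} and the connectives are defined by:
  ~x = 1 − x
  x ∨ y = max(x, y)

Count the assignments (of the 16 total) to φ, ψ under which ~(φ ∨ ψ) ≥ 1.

1

φ = 0, ψ = 0 ↦ 1  ≥
φ = 0, ψ = 1/3 ↦ 2/3  <
φ = 0, ψ = 2/3 ↦ 1/3  <
φ = 0, ψ = 1 ↦ 0  <
φ = 1/3, ψ = 0 ↦ 2/3  <
φ = 1/3, ψ = 1/3 ↦ 2/3  <
φ = 1/3, ψ = 2/3 ↦ 1/3  <
φ = 1/3, ψ = 1 ↦ 0  <
φ = 2/3, ψ = 0 ↦ 1/3  <
φ = 2/3, ψ = 1/3 ↦ 1/3  <
φ = 2/3, ψ = 2/3 ↦ 1/3  <
φ = 2/3, ψ = 1 ↦ 0  <
φ = 1, ψ = 0 ↦ 0  <
φ = 1, ψ = 1/3 ↦ 0  <
φ = 1, ψ = 2/3 ↦ 0  <
φ = 1, ψ = 1 ↦ 0  <
So 1 of the 16 assignments meets the threshold.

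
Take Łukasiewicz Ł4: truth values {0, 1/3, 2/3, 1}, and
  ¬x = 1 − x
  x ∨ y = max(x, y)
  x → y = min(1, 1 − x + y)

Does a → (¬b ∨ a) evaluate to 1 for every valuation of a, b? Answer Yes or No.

a = 0, b = 0 ↦ 1
a = 0, b = 1/3 ↦ 1
a = 0, b = 2/3 ↦ 1
a = 0, b = 1 ↦ 1
a = 1/3, b = 0 ↦ 1
a = 1/3, b = 1/3 ↦ 1
a = 1/3, b = 2/3 ↦ 1
a = 1/3, b = 1 ↦ 1
a = 2/3, b = 0 ↦ 1
a = 2/3, b = 1/3 ↦ 1
a = 2/3, b = 2/3 ↦ 1
a = 2/3, b = 1 ↦ 1
a = 1, b = 0 ↦ 1
a = 1, b = 1/3 ↦ 1
a = 1, b = 2/3 ↦ 1
a = 1, b = 1 ↦ 1
Every assignment gives a value ≥ 1.

Yes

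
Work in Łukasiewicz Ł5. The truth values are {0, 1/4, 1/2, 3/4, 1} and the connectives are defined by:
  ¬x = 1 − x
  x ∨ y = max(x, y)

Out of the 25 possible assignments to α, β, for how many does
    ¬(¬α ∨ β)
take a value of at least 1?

value 1: 1 assignment (counts)
value 3/4: 3 assignments
value 1/2: 5 assignments
value 1/4: 7 assignments
value 0: 9 assignments
So 1 of the 25 assignments meets the threshold.

1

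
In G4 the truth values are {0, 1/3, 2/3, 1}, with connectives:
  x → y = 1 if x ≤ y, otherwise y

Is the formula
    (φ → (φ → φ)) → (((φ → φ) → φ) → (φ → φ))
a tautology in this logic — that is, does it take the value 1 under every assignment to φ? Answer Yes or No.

Yes

φ = 0 ↦ 1
φ = 1/3 ↦ 1
φ = 2/3 ↦ 1
φ = 1 ↦ 1
Every assignment gives a value ≥ 1.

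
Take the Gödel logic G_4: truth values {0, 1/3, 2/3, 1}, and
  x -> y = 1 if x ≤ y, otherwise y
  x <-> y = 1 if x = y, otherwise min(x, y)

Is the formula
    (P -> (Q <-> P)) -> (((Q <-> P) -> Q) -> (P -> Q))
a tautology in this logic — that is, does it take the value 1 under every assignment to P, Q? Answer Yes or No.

P = 0, Q = 0 ↦ 1
P = 0, Q = 1/3 ↦ 1
P = 0, Q = 2/3 ↦ 1
P = 0, Q = 1 ↦ 1
P = 1/3, Q = 0 ↦ 1
P = 1/3, Q = 1/3 ↦ 1
P = 1/3, Q = 2/3 ↦ 1
P = 1/3, Q = 1 ↦ 1
P = 2/3, Q = 0 ↦ 1
P = 2/3, Q = 1/3 ↦ 1
P = 2/3, Q = 2/3 ↦ 1
P = 2/3, Q = 1 ↦ 1
P = 1, Q = 0 ↦ 1
P = 1, Q = 1/3 ↦ 1
P = 1, Q = 2/3 ↦ 1
P = 1, Q = 1 ↦ 1
Every assignment gives a value ≥ 1.

Yes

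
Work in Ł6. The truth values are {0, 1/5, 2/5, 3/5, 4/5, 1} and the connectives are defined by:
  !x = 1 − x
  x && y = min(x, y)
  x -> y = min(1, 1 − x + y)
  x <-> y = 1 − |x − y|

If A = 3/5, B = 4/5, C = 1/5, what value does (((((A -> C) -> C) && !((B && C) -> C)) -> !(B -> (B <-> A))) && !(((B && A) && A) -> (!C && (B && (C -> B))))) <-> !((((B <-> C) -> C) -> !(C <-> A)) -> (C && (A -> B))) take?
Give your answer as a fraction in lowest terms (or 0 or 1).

A -> C = 3/5 -> 1/5 = 3/5
(A -> C) -> C = 3/5 -> 1/5 = 3/5
B && C = 4/5 && 1/5 = 1/5
(B && C) -> C = 1/5 -> 1/5 = 1
!((B && C) -> C) = !1 = 0
((A -> C) -> C) && !((B && C) -> C) = 3/5 && 0 = 0
B <-> A = 4/5 <-> 3/5 = 4/5
B -> (B <-> A) = 4/5 -> 4/5 = 1
!(B -> (B <-> A)) = !1 = 0
(((A -> C) -> C) && !((B && C) -> C)) -> !(B -> (B <-> A)) = 0 -> 0 = 1
B && A = 4/5 && 3/5 = 3/5
(B && A) && A = 3/5 && 3/5 = 3/5
!C = !1/5 = 4/5
C -> B = 1/5 -> 4/5 = 1
B && (C -> B) = 4/5 && 1 = 4/5
!C && (B && (C -> B)) = 4/5 && 4/5 = 4/5
((B && A) && A) -> (!C && (B && (C -> B))) = 3/5 -> 4/5 = 1
!(((B && A) && A) -> (!C && (B && (C -> B)))) = !1 = 0
((((A -> C) -> C) && !((B && C) -> C)) -> !(B -> (B <-> A))) && !(((B && A) && A) -> (!C && (B && (C -> B)))) = 1 && 0 = 0
B <-> C = 4/5 <-> 1/5 = 2/5
(B <-> C) -> C = 2/5 -> 1/5 = 4/5
C <-> A = 1/5 <-> 3/5 = 3/5
!(C <-> A) = !3/5 = 2/5
((B <-> C) -> C) -> !(C <-> A) = 4/5 -> 2/5 = 3/5
A -> B = 3/5 -> 4/5 = 1
C && (A -> B) = 1/5 && 1 = 1/5
(((B <-> C) -> C) -> !(C <-> A)) -> (C && (A -> B)) = 3/5 -> 1/5 = 3/5
!((((B <-> C) -> C) -> !(C <-> A)) -> (C && (A -> B))) = !3/5 = 2/5
(((((A -> C) -> C) && !((B && C) -> C)) -> !(B -> (B <-> A))) && !(((B && A) && A) -> (!C && (B && (C -> B))))) <-> !((((B <-> C) -> C) -> !(C <-> A)) -> (C && (A -> B))) = 0 <-> 2/5 = 3/5

3/5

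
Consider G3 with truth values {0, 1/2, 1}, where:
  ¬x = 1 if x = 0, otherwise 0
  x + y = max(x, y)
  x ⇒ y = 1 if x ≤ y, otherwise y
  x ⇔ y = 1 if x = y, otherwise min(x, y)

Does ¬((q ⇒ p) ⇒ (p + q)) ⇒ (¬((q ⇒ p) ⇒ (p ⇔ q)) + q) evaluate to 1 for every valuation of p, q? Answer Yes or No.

No

Counterexample: take p = 0, q = 0.
q ⇒ p = 0 ⇒ 0 = 1
p + q = 0 + 0 = 0
(q ⇒ p) ⇒ (p + q) = 1 ⇒ 0 = 0
¬((q ⇒ p) ⇒ (p + q)) = ¬0 = 1
q ⇒ p = 0 ⇒ 0 = 1
p ⇔ q = 0 ⇔ 0 = 1
(q ⇒ p) ⇒ (p ⇔ q) = 1 ⇒ 1 = 1
¬((q ⇒ p) ⇒ (p ⇔ q)) = ¬1 = 0
¬((q ⇒ p) ⇒ (p ⇔ q)) + q = 0 + 0 = 0
¬((q ⇒ p) ⇒ (p + q)) ⇒ (¬((q ⇒ p) ⇒ (p ⇔ q)) + q) = 1 ⇒ 0 = 0
This gives 0 ≠ 1.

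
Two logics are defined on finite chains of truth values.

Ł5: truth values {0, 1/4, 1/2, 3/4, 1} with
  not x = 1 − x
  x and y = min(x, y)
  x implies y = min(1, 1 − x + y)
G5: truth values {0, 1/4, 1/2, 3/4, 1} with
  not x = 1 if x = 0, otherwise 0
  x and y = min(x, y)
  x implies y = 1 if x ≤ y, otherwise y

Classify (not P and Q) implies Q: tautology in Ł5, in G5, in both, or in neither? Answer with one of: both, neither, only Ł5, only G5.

both

In Ł5: every assignment gives 1 — tautology.
In G5: every assignment gives 1 — tautology.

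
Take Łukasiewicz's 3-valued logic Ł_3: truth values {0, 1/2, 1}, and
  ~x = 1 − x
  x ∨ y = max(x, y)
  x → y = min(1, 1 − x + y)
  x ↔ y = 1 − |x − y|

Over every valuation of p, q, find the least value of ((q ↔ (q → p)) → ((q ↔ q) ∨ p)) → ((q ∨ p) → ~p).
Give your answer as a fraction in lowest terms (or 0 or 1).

Take p = 1, q = 0:
q → p = 0 → 1 = 1
q ↔ (q → p) = 0 ↔ 1 = 0
q ↔ q = 0 ↔ 0 = 1
(q ↔ q) ∨ p = 1 ∨ 1 = 1
(q ↔ (q → p)) → ((q ↔ q) ∨ p) = 0 → 1 = 1
q ∨ p = 0 ∨ 1 = 1
~p = ~1 = 0
(q ∨ p) → ~p = 1 → 0 = 0
((q ↔ (q → p)) → ((q ↔ q) ∨ p)) → ((q ∨ p) → ~p) = 1 → 0 = 0
No assignment yields a value below 0, so this is the minimum.

0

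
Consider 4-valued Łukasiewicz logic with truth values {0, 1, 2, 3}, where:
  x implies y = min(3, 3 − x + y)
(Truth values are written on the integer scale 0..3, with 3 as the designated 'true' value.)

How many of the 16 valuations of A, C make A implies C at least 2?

A = 0, C = 0 ↦ 3  ≥
A = 0, C = 1 ↦ 3  ≥
A = 0, C = 2 ↦ 3  ≥
A = 0, C = 3 ↦ 3  ≥
A = 1, C = 0 ↦ 2  ≥
A = 1, C = 1 ↦ 3  ≥
A = 1, C = 2 ↦ 3  ≥
A = 1, C = 3 ↦ 3  ≥
A = 2, C = 0 ↦ 1  <
A = 2, C = 1 ↦ 2  ≥
A = 2, C = 2 ↦ 3  ≥
A = 2, C = 3 ↦ 3  ≥
A = 3, C = 0 ↦ 0  <
A = 3, C = 1 ↦ 1  <
A = 3, C = 2 ↦ 2  ≥
A = 3, C = 3 ↦ 3  ≥
So 13 of the 16 assignments meet the threshold.

13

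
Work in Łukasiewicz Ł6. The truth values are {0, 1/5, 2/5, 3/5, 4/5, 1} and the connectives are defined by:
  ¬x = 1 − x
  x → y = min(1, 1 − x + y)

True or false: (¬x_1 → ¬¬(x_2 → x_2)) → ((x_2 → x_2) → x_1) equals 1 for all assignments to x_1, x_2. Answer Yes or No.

Counterexample: take x_1 = 0, x_2 = 0.
¬x_1 = ¬0 = 1
x_2 → x_2 = 0 → 0 = 1
¬(x_2 → x_2) = ¬1 = 0
¬¬(x_2 → x_2) = ¬0 = 1
¬x_1 → ¬¬(x_2 → x_2) = 1 → 1 = 1
x_2 → x_2 = 0 → 0 = 1
(x_2 → x_2) → x_1 = 1 → 0 = 0
(¬x_1 → ¬¬(x_2 → x_2)) → ((x_2 → x_2) → x_1) = 1 → 0 = 0
This gives 0 ≠ 1.

No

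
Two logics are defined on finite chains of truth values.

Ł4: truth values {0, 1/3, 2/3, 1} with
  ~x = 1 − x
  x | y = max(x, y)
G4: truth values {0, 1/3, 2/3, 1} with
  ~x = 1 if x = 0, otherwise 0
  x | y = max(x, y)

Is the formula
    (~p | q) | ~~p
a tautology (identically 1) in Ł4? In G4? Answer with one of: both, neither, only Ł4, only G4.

In Ł4: at p = 1/3, q = 0 the value is 2/3 — not a tautology.
In G4: every assignment gives 1 — tautology.

only G4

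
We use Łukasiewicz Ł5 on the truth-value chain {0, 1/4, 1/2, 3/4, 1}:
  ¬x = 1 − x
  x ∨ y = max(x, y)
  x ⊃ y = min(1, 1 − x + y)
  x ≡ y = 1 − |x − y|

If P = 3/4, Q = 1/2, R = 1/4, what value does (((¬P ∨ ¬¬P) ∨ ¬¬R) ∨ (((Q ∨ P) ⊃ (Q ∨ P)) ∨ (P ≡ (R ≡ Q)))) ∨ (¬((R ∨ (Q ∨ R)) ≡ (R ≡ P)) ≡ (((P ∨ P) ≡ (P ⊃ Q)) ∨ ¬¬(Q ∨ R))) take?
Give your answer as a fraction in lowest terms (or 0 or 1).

¬P = ¬3/4 = 1/4
¬P = ¬3/4 = 1/4
¬¬P = ¬1/4 = 3/4
¬P ∨ ¬¬P = 1/4 ∨ 3/4 = 3/4
¬R = ¬1/4 = 3/4
¬¬R = ¬3/4 = 1/4
(¬P ∨ ¬¬P) ∨ ¬¬R = 3/4 ∨ 1/4 = 3/4
Q ∨ P = 1/2 ∨ 3/4 = 3/4
Q ∨ P = 1/2 ∨ 3/4 = 3/4
(Q ∨ P) ⊃ (Q ∨ P) = 3/4 ⊃ 3/4 = 1
R ≡ Q = 1/4 ≡ 1/2 = 3/4
P ≡ (R ≡ Q) = 3/4 ≡ 3/4 = 1
((Q ∨ P) ⊃ (Q ∨ P)) ∨ (P ≡ (R ≡ Q)) = 1 ∨ 1 = 1
((¬P ∨ ¬¬P) ∨ ¬¬R) ∨ (((Q ∨ P) ⊃ (Q ∨ P)) ∨ (P ≡ (R ≡ Q))) = 3/4 ∨ 1 = 1
Q ∨ R = 1/2 ∨ 1/4 = 1/2
R ∨ (Q ∨ R) = 1/4 ∨ 1/2 = 1/2
R ≡ P = 1/4 ≡ 3/4 = 1/2
(R ∨ (Q ∨ R)) ≡ (R ≡ P) = 1/2 ≡ 1/2 = 1
¬((R ∨ (Q ∨ R)) ≡ (R ≡ P)) = ¬1 = 0
P ∨ P = 3/4 ∨ 3/4 = 3/4
P ⊃ Q = 3/4 ⊃ 1/2 = 3/4
(P ∨ P) ≡ (P ⊃ Q) = 3/4 ≡ 3/4 = 1
Q ∨ R = 1/2 ∨ 1/4 = 1/2
¬(Q ∨ R) = ¬1/2 = 1/2
¬¬(Q ∨ R) = ¬1/2 = 1/2
((P ∨ P) ≡ (P ⊃ Q)) ∨ ¬¬(Q ∨ R) = 1 ∨ 1/2 = 1
¬((R ∨ (Q ∨ R)) ≡ (R ≡ P)) ≡ (((P ∨ P) ≡ (P ⊃ Q)) ∨ ¬¬(Q ∨ R)) = 0 ≡ 1 = 0
(((¬P ∨ ¬¬P) ∨ ¬¬R) ∨ (((Q ∨ P) ⊃ (Q ∨ P)) ∨ (P ≡ (R ≡ Q)))) ∨ (¬((R ∨ (Q ∨ R)) ≡ (R ≡ P)) ≡ (((P ∨ P) ≡ (P ⊃ Q)) ∨ ¬¬(Q ∨ R))) = 1 ∨ 0 = 1

1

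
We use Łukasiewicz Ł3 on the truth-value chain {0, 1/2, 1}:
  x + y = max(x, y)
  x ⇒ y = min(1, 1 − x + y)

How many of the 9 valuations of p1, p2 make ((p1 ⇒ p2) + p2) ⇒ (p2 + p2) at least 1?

p1 = 0, p2 = 0 ↦ 0  <
p1 = 0, p2 = 1/2 ↦ 1/2  <
p1 = 0, p2 = 1 ↦ 1  ≥
p1 = 1/2, p2 = 0 ↦ 1/2  <
p1 = 1/2, p2 = 1/2 ↦ 1/2  <
p1 = 1/2, p2 = 1 ↦ 1  ≥
p1 = 1, p2 = 0 ↦ 1  ≥
p1 = 1, p2 = 1/2 ↦ 1  ≥
p1 = 1, p2 = 1 ↦ 1  ≥
So 5 of the 9 assignments meet the threshold.

5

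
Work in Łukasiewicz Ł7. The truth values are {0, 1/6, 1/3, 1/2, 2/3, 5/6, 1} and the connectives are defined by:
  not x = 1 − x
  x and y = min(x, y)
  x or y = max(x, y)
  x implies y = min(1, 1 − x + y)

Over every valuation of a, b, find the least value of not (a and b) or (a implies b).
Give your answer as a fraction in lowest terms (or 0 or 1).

Take a = 1, b = 1/2:
a and b = 1 and 1/2 = 1/2
not (a and b) = not 1/2 = 1/2
a implies b = 1 implies 1/2 = 1/2
not (a and b) or (a implies b) = 1/2 or 1/2 = 1/2
No assignment yields a value below 1/2, so this is the minimum.

1/2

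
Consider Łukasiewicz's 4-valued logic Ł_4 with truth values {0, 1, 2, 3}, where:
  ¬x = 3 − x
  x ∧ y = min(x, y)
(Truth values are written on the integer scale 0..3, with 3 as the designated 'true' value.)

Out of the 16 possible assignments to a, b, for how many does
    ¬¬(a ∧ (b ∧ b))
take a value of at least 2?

a = 0, b = 0 ↦ 0  <
a = 0, b = 1 ↦ 0  <
a = 0, b = 2 ↦ 0  <
a = 0, b = 3 ↦ 0  <
a = 1, b = 0 ↦ 0  <
a = 1, b = 1 ↦ 1  <
a = 1, b = 2 ↦ 1  <
a = 1, b = 3 ↦ 1  <
a = 2, b = 0 ↦ 0  <
a = 2, b = 1 ↦ 1  <
a = 2, b = 2 ↦ 2  ≥
a = 2, b = 3 ↦ 2  ≥
a = 3, b = 0 ↦ 0  <
a = 3, b = 1 ↦ 1  <
a = 3, b = 2 ↦ 2  ≥
a = 3, b = 3 ↦ 3  ≥
So 4 of the 16 assignments meet the threshold.

4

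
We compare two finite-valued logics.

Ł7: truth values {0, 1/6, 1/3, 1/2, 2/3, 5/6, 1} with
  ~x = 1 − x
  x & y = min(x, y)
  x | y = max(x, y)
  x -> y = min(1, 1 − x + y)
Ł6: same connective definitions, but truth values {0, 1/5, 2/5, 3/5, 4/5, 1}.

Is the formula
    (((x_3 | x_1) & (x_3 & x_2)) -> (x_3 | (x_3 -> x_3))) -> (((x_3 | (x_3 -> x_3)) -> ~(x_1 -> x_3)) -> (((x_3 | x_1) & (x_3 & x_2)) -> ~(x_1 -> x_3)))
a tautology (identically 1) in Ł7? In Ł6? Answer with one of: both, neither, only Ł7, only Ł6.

In Ł7: every assignment gives 1 — tautology.
In Ł6: every assignment gives 1 — tautology.

both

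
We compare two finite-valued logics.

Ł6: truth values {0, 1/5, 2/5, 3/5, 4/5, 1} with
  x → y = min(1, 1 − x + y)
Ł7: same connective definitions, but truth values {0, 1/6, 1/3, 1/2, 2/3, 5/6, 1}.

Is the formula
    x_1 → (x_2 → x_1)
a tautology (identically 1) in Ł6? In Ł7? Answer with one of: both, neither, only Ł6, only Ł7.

In Ł6: every assignment gives 1 — tautology.
In Ł7: every assignment gives 1 — tautology.

both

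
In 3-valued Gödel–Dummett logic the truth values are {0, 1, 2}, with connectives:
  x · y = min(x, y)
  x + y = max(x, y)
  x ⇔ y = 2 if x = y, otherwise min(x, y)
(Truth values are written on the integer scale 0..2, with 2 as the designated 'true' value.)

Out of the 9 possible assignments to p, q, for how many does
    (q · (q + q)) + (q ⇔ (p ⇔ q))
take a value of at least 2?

p = 0, q = 0 ↦ 0  <
p = 0, q = 1 ↦ 1  <
p = 0, q = 2 ↦ 2  ≥
p = 1, q = 0 ↦ 2  ≥
p = 1, q = 1 ↦ 1  <
p = 1, q = 2 ↦ 2  ≥
p = 2, q = 0 ↦ 2  ≥
p = 2, q = 1 ↦ 2  ≥
p = 2, q = 2 ↦ 2  ≥
So 6 of the 9 assignments meet the threshold.

6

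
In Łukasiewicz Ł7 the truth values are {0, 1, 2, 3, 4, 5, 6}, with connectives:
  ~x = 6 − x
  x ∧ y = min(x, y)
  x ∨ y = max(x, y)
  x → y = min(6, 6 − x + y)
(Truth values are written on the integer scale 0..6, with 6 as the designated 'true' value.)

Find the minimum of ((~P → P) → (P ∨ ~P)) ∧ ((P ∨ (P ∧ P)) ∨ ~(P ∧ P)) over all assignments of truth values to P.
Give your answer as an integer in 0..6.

Take P = 3:
~P = ~3 = 3
~P → P = 3 → 3 = 6
~P = ~3 = 3
P ∨ ~P = 3 ∨ 3 = 3
(~P → P) → (P ∨ ~P) = 6 → 3 = 3
P ∧ P = 3 ∧ 3 = 3
P ∨ (P ∧ P) = 3 ∨ 3 = 3
P ∧ P = 3 ∧ 3 = 3
~(P ∧ P) = ~3 = 3
(P ∨ (P ∧ P)) ∨ ~(P ∧ P) = 3 ∨ 3 = 3
((~P → P) → (P ∨ ~P)) ∧ ((P ∨ (P ∧ P)) ∨ ~(P ∧ P)) = 3 ∧ 3 = 3
No assignment yields a value below 3, so this is the minimum.

3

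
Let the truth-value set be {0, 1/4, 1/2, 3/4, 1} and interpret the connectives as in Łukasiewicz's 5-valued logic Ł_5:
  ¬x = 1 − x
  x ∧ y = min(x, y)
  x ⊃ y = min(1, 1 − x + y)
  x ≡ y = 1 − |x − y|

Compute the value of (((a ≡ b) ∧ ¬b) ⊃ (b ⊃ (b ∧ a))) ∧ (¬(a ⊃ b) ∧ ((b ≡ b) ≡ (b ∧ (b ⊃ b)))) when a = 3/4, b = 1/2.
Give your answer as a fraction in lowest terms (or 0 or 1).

1/4

a ≡ b = 3/4 ≡ 1/2 = 3/4
¬b = ¬1/2 = 1/2
(a ≡ b) ∧ ¬b = 3/4 ∧ 1/2 = 1/2
b ∧ a = 1/2 ∧ 3/4 = 1/2
b ⊃ (b ∧ a) = 1/2 ⊃ 1/2 = 1
((a ≡ b) ∧ ¬b) ⊃ (b ⊃ (b ∧ a)) = 1/2 ⊃ 1 = 1
a ⊃ b = 3/4 ⊃ 1/2 = 3/4
¬(a ⊃ b) = ¬3/4 = 1/4
b ≡ b = 1/2 ≡ 1/2 = 1
b ⊃ b = 1/2 ⊃ 1/2 = 1
b ∧ (b ⊃ b) = 1/2 ∧ 1 = 1/2
(b ≡ b) ≡ (b ∧ (b ⊃ b)) = 1 ≡ 1/2 = 1/2
¬(a ⊃ b) ∧ ((b ≡ b) ≡ (b ∧ (b ⊃ b))) = 1/4 ∧ 1/2 = 1/4
(((a ≡ b) ∧ ¬b) ⊃ (b ⊃ (b ∧ a))) ∧ (¬(a ⊃ b) ∧ ((b ≡ b) ≡ (b ∧ (b ⊃ b)))) = 1 ∧ 1/4 = 1/4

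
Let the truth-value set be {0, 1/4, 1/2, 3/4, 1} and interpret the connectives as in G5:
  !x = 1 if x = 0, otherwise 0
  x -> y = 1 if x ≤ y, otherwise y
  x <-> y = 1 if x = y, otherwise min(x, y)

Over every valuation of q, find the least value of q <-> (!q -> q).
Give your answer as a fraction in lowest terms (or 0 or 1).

Take q = 1/4:
!q = !1/4 = 0
!q -> q = 0 -> 1/4 = 1
q <-> (!q -> q) = 1/4 <-> 1 = 1/4
No assignment yields a value below 1/4, so this is the minimum.

1/4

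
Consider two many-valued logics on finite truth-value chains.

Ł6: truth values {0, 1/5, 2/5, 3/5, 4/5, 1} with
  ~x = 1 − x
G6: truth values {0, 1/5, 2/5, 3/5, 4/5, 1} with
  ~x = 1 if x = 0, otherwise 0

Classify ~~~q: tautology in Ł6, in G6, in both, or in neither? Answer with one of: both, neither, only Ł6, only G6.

neither

In Ł6: at q = 1/5 the value is 4/5 — not a tautology.
In G6: at q = 1/5 the value is 0 — not a tautology.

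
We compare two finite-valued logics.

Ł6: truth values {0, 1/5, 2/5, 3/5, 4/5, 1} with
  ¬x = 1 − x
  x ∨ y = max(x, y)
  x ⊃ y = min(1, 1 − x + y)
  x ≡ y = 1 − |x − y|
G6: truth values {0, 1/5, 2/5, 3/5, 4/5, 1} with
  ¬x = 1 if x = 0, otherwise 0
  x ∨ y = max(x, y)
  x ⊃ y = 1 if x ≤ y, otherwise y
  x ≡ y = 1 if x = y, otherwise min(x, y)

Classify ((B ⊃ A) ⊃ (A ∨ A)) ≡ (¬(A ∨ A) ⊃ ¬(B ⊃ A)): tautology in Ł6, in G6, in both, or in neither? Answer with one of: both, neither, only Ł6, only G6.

only Ł6

In Ł6: every assignment gives 1 — tautology.
In G6: at A = 1/5, B = 0 the value is 1/5 — not a tautology.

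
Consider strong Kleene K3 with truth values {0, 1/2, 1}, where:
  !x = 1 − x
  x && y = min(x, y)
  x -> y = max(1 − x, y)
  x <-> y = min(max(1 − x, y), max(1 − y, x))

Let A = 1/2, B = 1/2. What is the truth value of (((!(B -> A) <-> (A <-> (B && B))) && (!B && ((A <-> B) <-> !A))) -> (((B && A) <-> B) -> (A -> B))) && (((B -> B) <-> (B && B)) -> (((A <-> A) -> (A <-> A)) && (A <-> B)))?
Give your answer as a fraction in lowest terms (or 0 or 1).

1/2

B -> A = 1/2 -> 1/2 = 1/2
!(B -> A) = !1/2 = 1/2
B && B = 1/2 && 1/2 = 1/2
A <-> (B && B) = 1/2 <-> 1/2 = 1/2
!(B -> A) <-> (A <-> (B && B)) = 1/2 <-> 1/2 = 1/2
!B = !1/2 = 1/2
A <-> B = 1/2 <-> 1/2 = 1/2
!A = !1/2 = 1/2
(A <-> B) <-> !A = 1/2 <-> 1/2 = 1/2
!B && ((A <-> B) <-> !A) = 1/2 && 1/2 = 1/2
(!(B -> A) <-> (A <-> (B && B))) && (!B && ((A <-> B) <-> !A)) = 1/2 && 1/2 = 1/2
B && A = 1/2 && 1/2 = 1/2
(B && A) <-> B = 1/2 <-> 1/2 = 1/2
A -> B = 1/2 -> 1/2 = 1/2
((B && A) <-> B) -> (A -> B) = 1/2 -> 1/2 = 1/2
((!(B -> A) <-> (A <-> (B && B))) && (!B && ((A <-> B) <-> !A))) -> (((B && A) <-> B) -> (A -> B)) = 1/2 -> 1/2 = 1/2
B -> B = 1/2 -> 1/2 = 1/2
B && B = 1/2 && 1/2 = 1/2
(B -> B) <-> (B && B) = 1/2 <-> 1/2 = 1/2
A <-> A = 1/2 <-> 1/2 = 1/2
A <-> A = 1/2 <-> 1/2 = 1/2
(A <-> A) -> (A <-> A) = 1/2 -> 1/2 = 1/2
A <-> B = 1/2 <-> 1/2 = 1/2
((A <-> A) -> (A <-> A)) && (A <-> B) = 1/2 && 1/2 = 1/2
((B -> B) <-> (B && B)) -> (((A <-> A) -> (A <-> A)) && (A <-> B)) = 1/2 -> 1/2 = 1/2
(((!(B -> A) <-> (A <-> (B && B))) && (!B && ((A <-> B) <-> !A))) -> (((B && A) <-> B) -> (A -> B))) && (((B -> B) <-> (B && B)) -> (((A <-> A) -> (A <-> A)) && (A <-> B))) = 1/2 && 1/2 = 1/2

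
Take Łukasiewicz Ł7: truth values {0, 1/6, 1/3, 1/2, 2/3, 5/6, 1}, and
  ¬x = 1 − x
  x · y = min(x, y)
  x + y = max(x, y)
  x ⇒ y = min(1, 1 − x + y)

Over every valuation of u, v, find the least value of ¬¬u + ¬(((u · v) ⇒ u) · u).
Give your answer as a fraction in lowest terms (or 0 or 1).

1/2

Take u = 1/2, v = 0:
¬u = ¬1/2 = 1/2
¬¬u = ¬1/2 = 1/2
u · v = 1/2 · 0 = 0
(u · v) ⇒ u = 0 ⇒ 1/2 = 1
((u · v) ⇒ u) · u = 1 · 1/2 = 1/2
¬(((u · v) ⇒ u) · u) = ¬1/2 = 1/2
¬¬u + ¬(((u · v) ⇒ u) · u) = 1/2 + 1/2 = 1/2
No assignment yields a value below 1/2, so this is the minimum.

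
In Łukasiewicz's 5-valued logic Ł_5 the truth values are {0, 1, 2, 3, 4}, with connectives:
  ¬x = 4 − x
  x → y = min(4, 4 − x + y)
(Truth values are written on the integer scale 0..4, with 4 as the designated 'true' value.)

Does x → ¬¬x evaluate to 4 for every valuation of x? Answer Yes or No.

x = 0 ↦ 4
x = 1 ↦ 4
x = 2 ↦ 4
x = 3 ↦ 4
x = 4 ↦ 4
Every assignment gives a value ≥ 4.

Yes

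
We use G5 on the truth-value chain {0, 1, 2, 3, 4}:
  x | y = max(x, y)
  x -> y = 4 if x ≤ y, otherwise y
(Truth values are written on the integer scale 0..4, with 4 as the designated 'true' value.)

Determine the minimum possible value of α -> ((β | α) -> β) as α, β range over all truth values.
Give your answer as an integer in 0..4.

0

Take α = 1, β = 0:
β | α = 0 | 1 = 1
(β | α) -> β = 1 -> 0 = 0
α -> ((β | α) -> β) = 1 -> 0 = 0
No assignment yields a value below 0, so this is the minimum.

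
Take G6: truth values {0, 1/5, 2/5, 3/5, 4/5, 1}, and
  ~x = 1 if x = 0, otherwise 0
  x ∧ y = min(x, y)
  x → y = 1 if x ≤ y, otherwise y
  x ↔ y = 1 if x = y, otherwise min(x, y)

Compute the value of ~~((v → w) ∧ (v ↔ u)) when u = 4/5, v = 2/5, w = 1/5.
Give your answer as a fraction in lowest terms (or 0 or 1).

v → w = 2/5 → 1/5 = 1/5
v ↔ u = 2/5 ↔ 4/5 = 2/5
(v → w) ∧ (v ↔ u) = 1/5 ∧ 2/5 = 1/5
~((v → w) ∧ (v ↔ u)) = ~1/5 = 0
~~((v → w) ∧ (v ↔ u)) = ~0 = 1

1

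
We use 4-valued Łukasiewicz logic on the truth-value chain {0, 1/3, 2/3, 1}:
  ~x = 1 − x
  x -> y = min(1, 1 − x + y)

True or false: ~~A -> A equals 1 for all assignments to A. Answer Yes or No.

Yes

A = 0 ↦ 1
A = 1/3 ↦ 1
A = 2/3 ↦ 1
A = 1 ↦ 1
Every assignment gives a value ≥ 1.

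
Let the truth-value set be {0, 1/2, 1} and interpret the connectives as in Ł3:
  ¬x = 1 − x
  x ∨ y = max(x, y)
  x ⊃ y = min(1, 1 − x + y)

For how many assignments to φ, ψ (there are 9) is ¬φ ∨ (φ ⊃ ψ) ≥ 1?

φ = 0, ψ = 0 ↦ 1  ≥
φ = 0, ψ = 1/2 ↦ 1  ≥
φ = 0, ψ = 1 ↦ 1  ≥
φ = 1/2, ψ = 0 ↦ 1/2  <
φ = 1/2, ψ = 1/2 ↦ 1  ≥
φ = 1/2, ψ = 1 ↦ 1  ≥
φ = 1, ψ = 0 ↦ 0  <
φ = 1, ψ = 1/2 ↦ 1/2  <
φ = 1, ψ = 1 ↦ 1  ≥
So 6 of the 9 assignments meet the threshold.

6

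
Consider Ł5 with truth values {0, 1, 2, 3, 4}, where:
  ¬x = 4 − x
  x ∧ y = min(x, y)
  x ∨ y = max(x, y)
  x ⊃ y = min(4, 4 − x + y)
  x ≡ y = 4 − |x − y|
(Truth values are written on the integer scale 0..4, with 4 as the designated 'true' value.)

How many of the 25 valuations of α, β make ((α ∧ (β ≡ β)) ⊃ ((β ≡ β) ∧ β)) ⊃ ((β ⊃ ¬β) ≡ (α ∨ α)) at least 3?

14

value 4: 9 assignments (counts)
value 3: 5 assignments (counts)
value 2: 4 assignments
value 1: 3 assignments
value 0: 4 assignments
So 14 of the 25 assignments meet the threshold.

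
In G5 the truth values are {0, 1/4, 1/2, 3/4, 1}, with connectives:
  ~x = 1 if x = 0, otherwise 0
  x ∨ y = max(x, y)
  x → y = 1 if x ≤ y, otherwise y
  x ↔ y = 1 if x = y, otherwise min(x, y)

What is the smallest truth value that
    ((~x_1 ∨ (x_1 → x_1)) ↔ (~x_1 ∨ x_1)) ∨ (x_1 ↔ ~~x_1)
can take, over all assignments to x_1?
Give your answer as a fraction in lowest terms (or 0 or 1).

1/4

Take x_1 = 1/4:
~x_1 = ~1/4 = 0
x_1 → x_1 = 1/4 → 1/4 = 1
~x_1 ∨ (x_1 → x_1) = 0 ∨ 1 = 1
~x_1 = ~1/4 = 0
~x_1 ∨ x_1 = 0 ∨ 1/4 = 1/4
(~x_1 ∨ (x_1 → x_1)) ↔ (~x_1 ∨ x_1) = 1 ↔ 1/4 = 1/4
~x_1 = ~1/4 = 0
~~x_1 = ~0 = 1
x_1 ↔ ~~x_1 = 1/4 ↔ 1 = 1/4
((~x_1 ∨ (x_1 → x_1)) ↔ (~x_1 ∨ x_1)) ∨ (x_1 ↔ ~~x_1) = 1/4 ∨ 1/4 = 1/4
No assignment yields a value below 1/4, so this is the minimum.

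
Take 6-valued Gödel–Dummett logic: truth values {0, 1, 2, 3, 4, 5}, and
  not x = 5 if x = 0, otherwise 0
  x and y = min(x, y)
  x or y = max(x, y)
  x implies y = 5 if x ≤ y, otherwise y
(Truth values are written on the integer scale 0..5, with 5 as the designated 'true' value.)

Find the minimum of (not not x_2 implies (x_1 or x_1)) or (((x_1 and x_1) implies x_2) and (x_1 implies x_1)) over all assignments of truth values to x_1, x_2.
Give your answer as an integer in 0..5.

2

Take x_1 = 2, x_2 = 1:
not x_2 = not 1 = 0
not not x_2 = not 0 = 5
x_1 or x_1 = 2 or 2 = 2
not not x_2 implies (x_1 or x_1) = 5 implies 2 = 2
x_1 and x_1 = 2 and 2 = 2
(x_1 and x_1) implies x_2 = 2 implies 1 = 1
x_1 implies x_1 = 2 implies 2 = 5
((x_1 and x_1) implies x_2) and (x_1 implies x_1) = 1 and 5 = 1
(not not x_2 implies (x_1 or x_1)) or (((x_1 and x_1) implies x_2) and (x_1 implies x_1)) = 2 or 1 = 2
No assignment yields a value below 2, so this is the minimum.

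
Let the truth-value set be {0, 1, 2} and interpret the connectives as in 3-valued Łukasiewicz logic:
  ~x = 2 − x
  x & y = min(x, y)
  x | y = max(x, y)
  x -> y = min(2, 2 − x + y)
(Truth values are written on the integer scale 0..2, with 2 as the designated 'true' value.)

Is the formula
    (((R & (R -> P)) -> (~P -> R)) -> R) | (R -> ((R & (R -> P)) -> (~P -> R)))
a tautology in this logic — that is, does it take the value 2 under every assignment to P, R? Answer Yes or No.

P = 0, R = 0 ↦ 2
P = 0, R = 1 ↦ 2
P = 0, R = 2 ↦ 2
P = 1, R = 0 ↦ 2
P = 1, R = 1 ↦ 2
P = 1, R = 2 ↦ 2
P = 2, R = 0 ↦ 2
P = 2, R = 1 ↦ 2
P = 2, R = 2 ↦ 2
Every assignment gives a value ≥ 2.

Yes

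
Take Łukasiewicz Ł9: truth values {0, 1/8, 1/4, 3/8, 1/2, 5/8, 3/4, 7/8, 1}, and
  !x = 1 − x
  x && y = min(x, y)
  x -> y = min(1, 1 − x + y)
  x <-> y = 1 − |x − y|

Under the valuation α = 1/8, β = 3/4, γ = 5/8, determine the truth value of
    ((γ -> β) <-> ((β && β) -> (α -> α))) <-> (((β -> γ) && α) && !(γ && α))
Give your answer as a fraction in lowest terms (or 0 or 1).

γ -> β = 5/8 -> 3/4 = 1
β && β = 3/4 && 3/4 = 3/4
α -> α = 1/8 -> 1/8 = 1
(β && β) -> (α -> α) = 3/4 -> 1 = 1
(γ -> β) <-> ((β && β) -> (α -> α)) = 1 <-> 1 = 1
β -> γ = 3/4 -> 5/8 = 7/8
(β -> γ) && α = 7/8 && 1/8 = 1/8
γ && α = 5/8 && 1/8 = 1/8
!(γ && α) = !1/8 = 7/8
((β -> γ) && α) && !(γ && α) = 1/8 && 7/8 = 1/8
((γ -> β) <-> ((β && β) -> (α -> α))) <-> (((β -> γ) && α) && !(γ && α)) = 1 <-> 1/8 = 1/8

1/8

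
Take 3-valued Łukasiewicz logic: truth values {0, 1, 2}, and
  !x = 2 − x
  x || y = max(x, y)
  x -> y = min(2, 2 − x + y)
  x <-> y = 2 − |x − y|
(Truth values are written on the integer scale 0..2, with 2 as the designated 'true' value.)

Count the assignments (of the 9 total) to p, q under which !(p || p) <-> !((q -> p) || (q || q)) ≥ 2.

3

p = 0, q = 0 ↦ 0  <
p = 0, q = 1 ↦ 1  <
p = 0, q = 2 ↦ 0  <
p = 1, q = 0 ↦ 1  <
p = 1, q = 1 ↦ 1  <
p = 1, q = 2 ↦ 1  <
p = 2, q = 0 ↦ 2  ≥
p = 2, q = 1 ↦ 2  ≥
p = 2, q = 2 ↦ 2  ≥
So 3 of the 9 assignments meet the threshold.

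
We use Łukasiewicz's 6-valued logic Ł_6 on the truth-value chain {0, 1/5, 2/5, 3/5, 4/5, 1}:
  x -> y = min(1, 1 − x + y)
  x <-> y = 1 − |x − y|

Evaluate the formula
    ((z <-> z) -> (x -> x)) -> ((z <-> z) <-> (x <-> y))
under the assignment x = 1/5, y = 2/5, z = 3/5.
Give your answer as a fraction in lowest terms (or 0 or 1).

z <-> z = 3/5 <-> 3/5 = 1
x -> x = 1/5 -> 1/5 = 1
(z <-> z) -> (x -> x) = 1 -> 1 = 1
z <-> z = 3/5 <-> 3/5 = 1
x <-> y = 1/5 <-> 2/5 = 4/5
(z <-> z) <-> (x <-> y) = 1 <-> 4/5 = 4/5
((z <-> z) -> (x -> x)) -> ((z <-> z) <-> (x <-> y)) = 1 -> 4/5 = 4/5

4/5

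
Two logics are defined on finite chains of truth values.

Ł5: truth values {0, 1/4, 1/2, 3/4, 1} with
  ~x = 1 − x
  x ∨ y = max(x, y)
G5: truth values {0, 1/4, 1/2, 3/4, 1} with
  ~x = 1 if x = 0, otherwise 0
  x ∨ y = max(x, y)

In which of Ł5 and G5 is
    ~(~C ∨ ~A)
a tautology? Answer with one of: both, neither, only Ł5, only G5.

neither

In Ł5: at A = 0, C = 0 the value is 0 — not a tautology.
In G5: at A = 0, C = 0 the value is 0 — not a tautology.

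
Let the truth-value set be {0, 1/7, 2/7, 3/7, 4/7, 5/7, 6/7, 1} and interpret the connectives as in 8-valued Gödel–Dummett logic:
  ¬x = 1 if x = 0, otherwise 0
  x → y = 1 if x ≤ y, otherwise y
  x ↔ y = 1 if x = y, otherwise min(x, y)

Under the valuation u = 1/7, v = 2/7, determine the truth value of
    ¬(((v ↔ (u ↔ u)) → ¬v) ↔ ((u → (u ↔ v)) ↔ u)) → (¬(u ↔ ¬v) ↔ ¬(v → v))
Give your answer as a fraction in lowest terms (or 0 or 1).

u ↔ u = 1/7 ↔ 1/7 = 1
v ↔ (u ↔ u) = 2/7 ↔ 1 = 2/7
¬v = ¬2/7 = 0
(v ↔ (u ↔ u)) → ¬v = 2/7 → 0 = 0
u ↔ v = 1/7 ↔ 2/7 = 1/7
u → (u ↔ v) = 1/7 → 1/7 = 1
(u → (u ↔ v)) ↔ u = 1 ↔ 1/7 = 1/7
((v ↔ (u ↔ u)) → ¬v) ↔ ((u → (u ↔ v)) ↔ u) = 0 ↔ 1/7 = 0
¬(((v ↔ (u ↔ u)) → ¬v) ↔ ((u → (u ↔ v)) ↔ u)) = ¬0 = 1
¬v = ¬2/7 = 0
u ↔ ¬v = 1/7 ↔ 0 = 0
¬(u ↔ ¬v) = ¬0 = 1
v → v = 2/7 → 2/7 = 1
¬(v → v) = ¬1 = 0
¬(u ↔ ¬v) ↔ ¬(v → v) = 1 ↔ 0 = 0
¬(((v ↔ (u ↔ u)) → ¬v) ↔ ((u → (u ↔ v)) ↔ u)) → (¬(u ↔ ¬v) ↔ ¬(v → v)) = 1 → 0 = 0

0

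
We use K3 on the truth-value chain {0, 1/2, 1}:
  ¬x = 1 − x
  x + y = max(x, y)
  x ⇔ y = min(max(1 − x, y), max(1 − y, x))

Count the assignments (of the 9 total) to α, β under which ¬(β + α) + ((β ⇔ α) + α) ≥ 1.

α = 0, β = 0 ↦ 1  ≥
α = 0, β = 1/2 ↦ 1/2  <
α = 0, β = 1 ↦ 0  <
α = 1/2, β = 0 ↦ 1/2  <
α = 1/2, β = 1/2 ↦ 1/2  <
α = 1/2, β = 1 ↦ 1/2  <
α = 1, β = 0 ↦ 1  ≥
α = 1, β = 1/2 ↦ 1  ≥
α = 1, β = 1 ↦ 1  ≥
So 4 of the 9 assignments meet the threshold.

4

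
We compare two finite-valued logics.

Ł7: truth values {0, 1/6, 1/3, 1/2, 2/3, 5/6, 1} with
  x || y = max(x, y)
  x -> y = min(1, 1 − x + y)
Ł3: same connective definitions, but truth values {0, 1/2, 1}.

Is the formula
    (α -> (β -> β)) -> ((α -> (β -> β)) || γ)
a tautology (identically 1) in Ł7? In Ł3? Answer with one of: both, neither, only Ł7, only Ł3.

In Ł7: every assignment gives 1 — tautology.
In Ł3: every assignment gives 1 — tautology.

both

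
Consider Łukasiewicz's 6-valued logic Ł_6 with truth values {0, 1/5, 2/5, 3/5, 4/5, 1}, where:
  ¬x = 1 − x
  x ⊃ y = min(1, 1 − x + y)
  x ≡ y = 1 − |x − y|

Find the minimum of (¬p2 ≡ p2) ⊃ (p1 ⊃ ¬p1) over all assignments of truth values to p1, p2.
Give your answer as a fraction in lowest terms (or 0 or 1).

Take p1 = 1, p2 = 2/5:
¬p2 = ¬2/5 = 3/5
¬p2 ≡ p2 = 3/5 ≡ 2/5 = 4/5
¬p1 = ¬1 = 0
p1 ⊃ ¬p1 = 1 ⊃ 0 = 0
(¬p2 ≡ p2) ⊃ (p1 ⊃ ¬p1) = 4/5 ⊃ 0 = 1/5
No assignment yields a value below 1/5, so this is the minimum.

1/5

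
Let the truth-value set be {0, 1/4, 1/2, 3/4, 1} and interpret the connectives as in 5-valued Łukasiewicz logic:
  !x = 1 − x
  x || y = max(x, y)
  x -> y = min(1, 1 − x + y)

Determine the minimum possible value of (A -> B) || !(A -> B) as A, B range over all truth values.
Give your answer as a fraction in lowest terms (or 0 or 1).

1/2

Take A = 1/2, B = 0:
A -> B = 1/2 -> 0 = 1/2
A -> B = 1/2 -> 0 = 1/2
!(A -> B) = !1/2 = 1/2
(A -> B) || !(A -> B) = 1/2 || 1/2 = 1/2
No assignment yields a value below 1/2, so this is the minimum.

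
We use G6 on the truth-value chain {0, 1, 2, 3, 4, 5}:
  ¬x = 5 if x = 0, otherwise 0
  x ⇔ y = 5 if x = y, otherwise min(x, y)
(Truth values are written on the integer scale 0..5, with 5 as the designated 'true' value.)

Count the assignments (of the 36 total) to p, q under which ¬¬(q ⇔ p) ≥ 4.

value 5: 26 assignments (counts)
value 0: 10 assignments
So 26 of the 36 assignments meet the threshold.

26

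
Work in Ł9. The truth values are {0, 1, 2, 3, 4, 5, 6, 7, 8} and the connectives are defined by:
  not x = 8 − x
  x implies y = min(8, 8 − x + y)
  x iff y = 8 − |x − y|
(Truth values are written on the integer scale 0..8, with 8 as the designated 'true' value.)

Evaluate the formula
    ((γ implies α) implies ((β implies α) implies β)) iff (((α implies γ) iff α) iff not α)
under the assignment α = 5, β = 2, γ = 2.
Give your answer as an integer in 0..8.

γ implies α = 2 implies 5 = 8
β implies α = 2 implies 5 = 8
(β implies α) implies β = 8 implies 2 = 2
(γ implies α) implies ((β implies α) implies β) = 8 implies 2 = 2
α implies γ = 5 implies 2 = 5
(α implies γ) iff α = 5 iff 5 = 8
not α = not 5 = 3
((α implies γ) iff α) iff not α = 8 iff 3 = 3
((γ implies α) implies ((β implies α) implies β)) iff (((α implies γ) iff α) iff not α) = 2 iff 3 = 7

7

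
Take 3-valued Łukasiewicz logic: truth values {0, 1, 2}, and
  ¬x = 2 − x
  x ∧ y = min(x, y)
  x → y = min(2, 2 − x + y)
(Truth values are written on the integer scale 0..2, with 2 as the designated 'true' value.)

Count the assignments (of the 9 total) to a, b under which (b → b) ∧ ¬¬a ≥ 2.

3

a = 0, b = 0 ↦ 0  <
a = 0, b = 1 ↦ 0  <
a = 0, b = 2 ↦ 0  <
a = 1, b = 0 ↦ 1  <
a = 1, b = 1 ↦ 1  <
a = 1, b = 2 ↦ 1  <
a = 2, b = 0 ↦ 2  ≥
a = 2, b = 1 ↦ 2  ≥
a = 2, b = 2 ↦ 2  ≥
So 3 of the 9 assignments meet the threshold.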